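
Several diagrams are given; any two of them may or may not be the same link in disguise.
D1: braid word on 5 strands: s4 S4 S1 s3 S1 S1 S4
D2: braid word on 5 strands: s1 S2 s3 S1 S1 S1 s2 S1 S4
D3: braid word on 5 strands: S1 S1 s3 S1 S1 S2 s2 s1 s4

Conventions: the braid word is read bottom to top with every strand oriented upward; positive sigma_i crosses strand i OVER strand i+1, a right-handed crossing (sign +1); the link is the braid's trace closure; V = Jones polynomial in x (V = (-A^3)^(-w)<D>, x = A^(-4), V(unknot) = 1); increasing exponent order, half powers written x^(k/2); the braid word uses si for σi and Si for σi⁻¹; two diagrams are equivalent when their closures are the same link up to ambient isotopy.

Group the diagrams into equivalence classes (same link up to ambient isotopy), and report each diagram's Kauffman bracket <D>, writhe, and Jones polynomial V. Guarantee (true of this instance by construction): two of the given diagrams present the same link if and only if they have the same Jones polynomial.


grouping into links: {D1, D2, D3}
V(D1) = x^(-9/2) - x^(-5/2) - x^(-3/2) - x^(-1/2)  (w -3, c 7, <D> = A^-7 + A^-3 + A - A^9)
D2 (bracket A^-7 + A^-3 + A - A^9; 9 crossings at w = -3): V = x^(-9/2) - x^(-5/2) - x^(-3/2) - x^(-1/2)
V(D3) = x^(-9/2) - x^(-5/2) - x^(-3/2) - x^(-1/2)  [9 crossings, <D> = A^-1 + A^3 + A^7 - A^15, w = -1]
why: all 3 diagrams share one V(x), hence one class


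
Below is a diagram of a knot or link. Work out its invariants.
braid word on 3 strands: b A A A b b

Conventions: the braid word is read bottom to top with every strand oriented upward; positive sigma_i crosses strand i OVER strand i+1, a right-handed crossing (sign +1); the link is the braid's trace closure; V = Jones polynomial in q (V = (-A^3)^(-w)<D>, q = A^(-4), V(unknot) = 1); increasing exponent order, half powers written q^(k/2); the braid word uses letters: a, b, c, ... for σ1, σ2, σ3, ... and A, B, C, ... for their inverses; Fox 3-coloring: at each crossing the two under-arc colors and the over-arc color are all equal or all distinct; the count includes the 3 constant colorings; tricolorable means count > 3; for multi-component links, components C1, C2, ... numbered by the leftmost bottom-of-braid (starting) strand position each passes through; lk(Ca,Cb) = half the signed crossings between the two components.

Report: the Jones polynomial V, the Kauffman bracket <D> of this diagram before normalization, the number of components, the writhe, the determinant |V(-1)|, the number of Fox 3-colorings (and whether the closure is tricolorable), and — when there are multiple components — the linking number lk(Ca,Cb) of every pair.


Jones polynomial: V(q) = -q^-3 + q^-2 - q^-1 + 3 - q + q^2 - q^3
<D> = -A^-12 + A^-8 - A^-4 + 3 - A^4 + A^8 - A^12; writhe 0
components 1, writhe 0 (6 crossings)
3-colorings: 27 of 3^6, det 9 — tricolorable
note: V is palindromic (span 6, det 9): q -> 1/q fixes it; necessary, not sufficient, for amphichirality


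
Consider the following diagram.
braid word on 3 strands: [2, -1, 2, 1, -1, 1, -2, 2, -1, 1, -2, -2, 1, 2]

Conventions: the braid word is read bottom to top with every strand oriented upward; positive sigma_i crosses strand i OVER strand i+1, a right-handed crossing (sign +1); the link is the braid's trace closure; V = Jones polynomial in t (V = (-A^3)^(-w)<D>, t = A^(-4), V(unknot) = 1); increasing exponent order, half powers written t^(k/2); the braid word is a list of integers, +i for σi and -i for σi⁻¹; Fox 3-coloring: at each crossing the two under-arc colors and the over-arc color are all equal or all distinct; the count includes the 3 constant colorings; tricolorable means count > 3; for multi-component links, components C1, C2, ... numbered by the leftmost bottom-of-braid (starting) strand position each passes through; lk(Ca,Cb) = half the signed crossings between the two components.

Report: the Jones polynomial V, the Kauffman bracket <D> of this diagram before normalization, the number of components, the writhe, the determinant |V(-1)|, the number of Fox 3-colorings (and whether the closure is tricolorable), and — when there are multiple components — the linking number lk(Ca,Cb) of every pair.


V(t) = -t^-1 + 2 - t + 2t^2 - t^3 + t^4 - t^5
bracket: -A^-14 + A^-10 - A^-6 + 2A^-2 - A^2 + 2A^6 - A^10, w = +2
1 component, writhe +2, over 14 crossings
det 9, colorings 9 of 3^14 — tricolorable
observation: det 9 = |V(-1)|; divisible by 3, so tricolorable


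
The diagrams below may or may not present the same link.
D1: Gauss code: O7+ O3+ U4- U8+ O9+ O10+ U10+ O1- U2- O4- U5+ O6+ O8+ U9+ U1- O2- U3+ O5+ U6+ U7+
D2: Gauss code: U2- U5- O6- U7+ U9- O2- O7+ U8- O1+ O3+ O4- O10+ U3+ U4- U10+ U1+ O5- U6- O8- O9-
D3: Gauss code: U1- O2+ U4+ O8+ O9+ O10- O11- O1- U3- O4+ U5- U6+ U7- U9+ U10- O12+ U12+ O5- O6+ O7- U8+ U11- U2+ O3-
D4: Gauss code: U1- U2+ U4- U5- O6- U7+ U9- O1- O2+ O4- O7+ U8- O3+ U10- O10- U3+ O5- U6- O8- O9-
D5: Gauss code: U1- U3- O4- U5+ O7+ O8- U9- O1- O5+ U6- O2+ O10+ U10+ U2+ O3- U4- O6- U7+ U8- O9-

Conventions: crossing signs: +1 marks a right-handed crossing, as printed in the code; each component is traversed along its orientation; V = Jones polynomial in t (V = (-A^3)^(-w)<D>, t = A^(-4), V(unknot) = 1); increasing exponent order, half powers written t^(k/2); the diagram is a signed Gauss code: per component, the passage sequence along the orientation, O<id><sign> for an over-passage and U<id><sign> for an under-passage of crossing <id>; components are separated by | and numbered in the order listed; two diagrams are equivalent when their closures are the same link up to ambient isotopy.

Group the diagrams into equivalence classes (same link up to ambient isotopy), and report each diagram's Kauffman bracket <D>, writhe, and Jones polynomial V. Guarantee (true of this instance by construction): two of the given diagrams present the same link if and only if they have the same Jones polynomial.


grouping into links: {D1} | {D2, D4, D5} | {D3}
V(D1) = t + t^3 - t^4  (w +4, c 10, <D> = -A^-4 + 1 + A^8)
D2 (bracket A^-2 - A^2 + 2A^6 - A^10 + A^14 - A^18; 10 crossings at w = -2): V = -t^-6 + t^-5 - t^-4 + 2t^-3 - t^-2 + t^-1
V(D3) = t^-2 - t^-1 + 1 - t + t^2  [12 crossings, <D> = A^-8 - A^-4 + 1 - A^4 + A^8, w = 0]
D4 (bracket A^-8 - A^-4 + 2 - A^4 + A^8 - A^12; 10 crossings at w = -4): V = -t^-6 + t^-5 - t^-4 + 2t^-3 - t^-2 + t^-1
V(D5) = -t^-6 + t^-5 - t^-4 + 2t^-3 - t^-2 + t^-1  (w -2, c 10, <D> = A^-2 - A^2 + 2A^6 - A^10 + A^14 - A^18)
why: V(t) takes 3 values over 5 diagrams, fixing the grouping


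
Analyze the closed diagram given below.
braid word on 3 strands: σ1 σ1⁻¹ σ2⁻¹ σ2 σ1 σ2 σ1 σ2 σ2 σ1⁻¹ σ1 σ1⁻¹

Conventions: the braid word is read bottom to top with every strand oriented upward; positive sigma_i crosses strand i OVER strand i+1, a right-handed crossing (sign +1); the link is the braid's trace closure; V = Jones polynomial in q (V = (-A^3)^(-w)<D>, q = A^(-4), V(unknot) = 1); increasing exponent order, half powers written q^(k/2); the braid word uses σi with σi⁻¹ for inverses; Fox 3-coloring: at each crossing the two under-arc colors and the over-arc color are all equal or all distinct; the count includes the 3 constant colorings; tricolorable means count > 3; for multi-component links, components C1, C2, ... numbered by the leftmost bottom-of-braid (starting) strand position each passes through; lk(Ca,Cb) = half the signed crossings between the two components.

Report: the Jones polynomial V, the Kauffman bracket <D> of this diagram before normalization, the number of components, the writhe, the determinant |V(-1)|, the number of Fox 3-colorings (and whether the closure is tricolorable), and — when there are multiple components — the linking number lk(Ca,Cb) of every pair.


V = q + q^3 - q^4
<D> = -A^-4 + 1 + A^8 (w = +4)
1 component over 12 crossings, w = +4
9 Fox colorings among 3^12, |V(-1)| = 3: tricolorable
why: the word shrinks to σ1 σ2 σ1 σ2 σ2 σ1⁻¹ after cancelling


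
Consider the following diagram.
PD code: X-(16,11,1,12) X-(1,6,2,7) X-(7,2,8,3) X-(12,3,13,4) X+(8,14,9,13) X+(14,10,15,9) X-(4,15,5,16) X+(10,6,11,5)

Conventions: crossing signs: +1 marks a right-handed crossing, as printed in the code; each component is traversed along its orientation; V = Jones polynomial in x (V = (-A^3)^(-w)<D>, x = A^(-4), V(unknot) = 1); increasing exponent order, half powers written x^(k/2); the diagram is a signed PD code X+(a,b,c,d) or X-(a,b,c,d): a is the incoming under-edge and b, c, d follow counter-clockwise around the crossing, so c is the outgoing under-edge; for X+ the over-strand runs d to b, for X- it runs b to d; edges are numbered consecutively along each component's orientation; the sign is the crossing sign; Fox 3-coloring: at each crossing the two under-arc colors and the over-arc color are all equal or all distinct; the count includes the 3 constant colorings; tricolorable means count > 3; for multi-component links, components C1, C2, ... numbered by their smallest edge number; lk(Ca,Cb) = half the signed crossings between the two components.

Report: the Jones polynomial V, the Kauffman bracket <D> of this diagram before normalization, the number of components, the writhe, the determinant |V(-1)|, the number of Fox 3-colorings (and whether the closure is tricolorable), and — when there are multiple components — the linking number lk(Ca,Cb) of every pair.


V(x) = -x^-5 + x^-4 - x^-3 + 2x^-2 - x^-1 + 2 - x
bracket: -A^-10 + 2A^-6 - A^-2 + 2A^2 - A^6 + A^10 - A^14, w = -2
1 component, writhe -2, over 8 crossings
det 9, colorings 9 of 3^8 — tricolorable
observation: w = -2 shifts under R1 moves; the (-A^3)^(2) factor cancels that in V


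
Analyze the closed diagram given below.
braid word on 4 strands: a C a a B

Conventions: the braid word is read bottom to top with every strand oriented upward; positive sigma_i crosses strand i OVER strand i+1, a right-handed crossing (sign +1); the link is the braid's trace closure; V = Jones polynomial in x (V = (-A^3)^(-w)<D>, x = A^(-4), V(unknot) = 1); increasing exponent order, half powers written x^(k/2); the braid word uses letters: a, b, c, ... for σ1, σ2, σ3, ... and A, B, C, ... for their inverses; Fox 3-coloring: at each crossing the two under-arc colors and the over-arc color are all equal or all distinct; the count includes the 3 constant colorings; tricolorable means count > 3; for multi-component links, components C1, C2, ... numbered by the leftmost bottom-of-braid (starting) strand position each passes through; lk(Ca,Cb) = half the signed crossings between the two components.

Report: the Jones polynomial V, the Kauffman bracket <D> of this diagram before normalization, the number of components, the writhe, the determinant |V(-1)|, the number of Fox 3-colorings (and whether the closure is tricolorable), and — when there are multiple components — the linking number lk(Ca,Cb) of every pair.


V(x) = x + x^3 - x^4
bracket: A^-13 - A^-9 - A^-1, w = +1
1 component, writhe +1, over 5 crossings
det 3, colorings 9 of 3^5 — tricolorable
observation: the span of V is 3, forcing >= 3 crossings in any diagram


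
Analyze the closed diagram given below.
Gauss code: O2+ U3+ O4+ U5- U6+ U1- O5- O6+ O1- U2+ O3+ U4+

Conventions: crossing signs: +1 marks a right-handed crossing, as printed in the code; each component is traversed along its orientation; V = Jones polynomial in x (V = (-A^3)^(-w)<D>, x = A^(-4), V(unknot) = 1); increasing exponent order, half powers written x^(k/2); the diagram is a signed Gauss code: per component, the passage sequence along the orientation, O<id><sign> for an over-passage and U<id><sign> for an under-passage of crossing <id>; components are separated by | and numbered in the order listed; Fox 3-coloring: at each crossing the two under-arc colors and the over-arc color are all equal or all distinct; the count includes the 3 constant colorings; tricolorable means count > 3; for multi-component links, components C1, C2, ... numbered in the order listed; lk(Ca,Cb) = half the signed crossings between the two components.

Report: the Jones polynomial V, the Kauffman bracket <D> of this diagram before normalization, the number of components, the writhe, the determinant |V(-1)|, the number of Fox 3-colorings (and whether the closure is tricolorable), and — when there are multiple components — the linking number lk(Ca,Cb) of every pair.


V = x + x^3 - x^4
<D> = -A^-10 + A^-6 + A^2 (w = +2)
1 component over 6 crossings, w = +2
9 Fox colorings among 3^6, |V(-1)| = 3: tricolorable
why: det 3 = |V(-1)|; divisible by 3, so tricolorable


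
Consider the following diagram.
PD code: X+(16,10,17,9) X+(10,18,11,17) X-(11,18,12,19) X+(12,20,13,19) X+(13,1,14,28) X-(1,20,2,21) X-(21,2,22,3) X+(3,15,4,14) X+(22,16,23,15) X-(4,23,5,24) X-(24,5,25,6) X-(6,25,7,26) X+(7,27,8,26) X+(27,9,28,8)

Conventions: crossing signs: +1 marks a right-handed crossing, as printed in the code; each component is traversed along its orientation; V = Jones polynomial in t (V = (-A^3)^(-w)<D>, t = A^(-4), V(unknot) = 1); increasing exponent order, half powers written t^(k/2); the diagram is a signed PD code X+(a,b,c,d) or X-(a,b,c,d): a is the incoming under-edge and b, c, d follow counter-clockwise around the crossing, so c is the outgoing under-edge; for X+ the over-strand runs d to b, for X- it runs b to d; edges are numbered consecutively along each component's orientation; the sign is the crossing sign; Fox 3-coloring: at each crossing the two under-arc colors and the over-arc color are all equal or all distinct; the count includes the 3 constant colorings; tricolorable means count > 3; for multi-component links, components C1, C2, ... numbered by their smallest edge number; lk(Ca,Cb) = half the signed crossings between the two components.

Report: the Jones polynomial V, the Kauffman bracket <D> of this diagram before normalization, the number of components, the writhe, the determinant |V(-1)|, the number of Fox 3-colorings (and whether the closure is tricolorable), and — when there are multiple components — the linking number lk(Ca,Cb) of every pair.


V(t) = -t^-1 + 2 - t + 2t^2 - t^3 + t^4 - t^5
bracket: -A^-14 + A^-10 - A^-6 + 2A^-2 - A^2 + 2A^6 - A^10, w = +2
1 component, writhe +2, over 14 crossings
det 9, colorings 9 of 3^14 — tricolorable
observation: w = +2 (over 14 crossings) is diagram-only; (-A^3)^(-2) removes it from V


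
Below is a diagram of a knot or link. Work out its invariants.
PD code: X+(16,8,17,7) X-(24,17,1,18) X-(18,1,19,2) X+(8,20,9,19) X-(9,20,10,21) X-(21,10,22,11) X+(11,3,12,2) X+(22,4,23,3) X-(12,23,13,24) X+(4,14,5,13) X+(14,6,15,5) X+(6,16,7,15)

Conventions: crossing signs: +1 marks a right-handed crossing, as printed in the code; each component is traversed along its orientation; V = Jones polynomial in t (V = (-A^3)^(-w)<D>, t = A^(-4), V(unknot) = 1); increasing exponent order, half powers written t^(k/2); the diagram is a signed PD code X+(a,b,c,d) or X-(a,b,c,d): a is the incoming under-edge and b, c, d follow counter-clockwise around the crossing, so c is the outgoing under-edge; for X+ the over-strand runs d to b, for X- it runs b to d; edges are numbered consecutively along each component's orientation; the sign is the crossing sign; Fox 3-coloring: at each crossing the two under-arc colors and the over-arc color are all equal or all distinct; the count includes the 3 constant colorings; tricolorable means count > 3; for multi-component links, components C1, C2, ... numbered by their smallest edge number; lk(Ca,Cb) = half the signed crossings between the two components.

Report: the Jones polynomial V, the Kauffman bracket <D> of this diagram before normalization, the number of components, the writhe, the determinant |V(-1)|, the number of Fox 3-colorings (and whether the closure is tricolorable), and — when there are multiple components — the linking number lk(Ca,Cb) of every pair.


V(t) = -t^-2 + 2t^-1 - 2 + 4t - 4t^2 + 4t^3 - 3t^4 + 2t^5 - t^6
bracket: -A^-18 + 2A^-14 - 3A^-10 + 4A^-6 - 4A^-2 + 4A^2 - 2A^6 + 2A^10 - A^14, w = +2
1 component, writhe +2, over 12 crossings
det 23, colorings 3 of 3^12 — not tricolorable
observation: w = +2 shifts under R1 moves; the (-A^3)^(-2) factor cancels that in V


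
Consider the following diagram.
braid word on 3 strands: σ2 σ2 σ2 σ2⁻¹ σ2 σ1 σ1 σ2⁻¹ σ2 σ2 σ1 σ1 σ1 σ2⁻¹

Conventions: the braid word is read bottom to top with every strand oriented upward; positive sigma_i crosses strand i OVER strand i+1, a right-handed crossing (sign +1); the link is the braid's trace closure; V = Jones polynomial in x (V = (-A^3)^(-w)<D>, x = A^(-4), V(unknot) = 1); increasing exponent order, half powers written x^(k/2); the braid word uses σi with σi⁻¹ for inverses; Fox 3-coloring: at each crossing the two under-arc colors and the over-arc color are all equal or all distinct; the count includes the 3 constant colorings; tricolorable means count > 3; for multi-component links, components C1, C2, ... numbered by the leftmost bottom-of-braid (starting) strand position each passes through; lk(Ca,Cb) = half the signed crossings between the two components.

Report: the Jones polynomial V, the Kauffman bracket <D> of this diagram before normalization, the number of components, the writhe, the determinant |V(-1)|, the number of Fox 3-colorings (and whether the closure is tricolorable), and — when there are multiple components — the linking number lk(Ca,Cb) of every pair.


Jones polynomial: V(x) = x^3 + x^5 - x^8
<D> = -A^-8 + A^4 + A^12; writhe +8
components 1, writhe +8 (14 crossings)
3-colorings: 9 of 3^14, det 3 — tricolorable
note: w = +8 shifts under R1 moves; the (-A^3)^(-8) factor cancels that in V


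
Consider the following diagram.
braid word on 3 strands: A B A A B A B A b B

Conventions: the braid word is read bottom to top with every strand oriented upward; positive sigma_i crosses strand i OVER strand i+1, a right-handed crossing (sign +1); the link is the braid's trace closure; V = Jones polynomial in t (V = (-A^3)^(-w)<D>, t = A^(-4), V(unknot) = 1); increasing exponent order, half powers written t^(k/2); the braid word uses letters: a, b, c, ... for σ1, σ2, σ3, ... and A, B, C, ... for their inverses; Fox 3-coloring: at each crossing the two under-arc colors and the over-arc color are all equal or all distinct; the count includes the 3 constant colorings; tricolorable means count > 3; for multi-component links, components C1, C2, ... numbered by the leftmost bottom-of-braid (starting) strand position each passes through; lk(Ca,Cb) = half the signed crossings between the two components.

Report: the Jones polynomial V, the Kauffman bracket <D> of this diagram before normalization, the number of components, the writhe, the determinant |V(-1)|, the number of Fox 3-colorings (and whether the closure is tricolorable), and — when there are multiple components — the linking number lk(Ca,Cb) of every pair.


Jones polynomial: V(t) = -t^-8 + t^-5 + t^-3
<D> = A^-12 + A^-4 - A^8; writhe -8
components 1, writhe -8 (10 crossings)
3-colorings: 9 of 3^10, det 3 — tricolorable
note: the word shrinks to σ1⁻¹ σ2⁻¹ σ1⁻¹ σ1⁻¹ σ2⁻¹ σ1⁻¹ σ2⁻¹ σ1⁻¹ after cancelling


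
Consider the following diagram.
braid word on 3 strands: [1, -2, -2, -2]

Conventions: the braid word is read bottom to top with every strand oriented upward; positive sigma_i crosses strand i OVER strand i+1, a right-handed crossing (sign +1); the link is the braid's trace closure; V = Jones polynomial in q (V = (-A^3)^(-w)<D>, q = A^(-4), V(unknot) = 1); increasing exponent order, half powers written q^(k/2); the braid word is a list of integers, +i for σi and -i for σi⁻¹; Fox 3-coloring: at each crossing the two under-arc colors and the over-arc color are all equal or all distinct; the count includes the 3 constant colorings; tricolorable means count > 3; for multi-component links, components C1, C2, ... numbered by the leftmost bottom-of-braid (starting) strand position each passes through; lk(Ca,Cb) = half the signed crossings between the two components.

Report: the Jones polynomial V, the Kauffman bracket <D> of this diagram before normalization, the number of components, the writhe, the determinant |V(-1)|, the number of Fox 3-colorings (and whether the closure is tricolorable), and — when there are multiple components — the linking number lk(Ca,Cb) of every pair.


V(q) = -q^-4 + q^-3 + q^-1
bracket: A^-2 + A^6 - A^10, w = -2
1 component, writhe -2, over 4 crossings
det 3, colorings 9 of 3^4 — tricolorable
observation: det 3 = |V(-1)|; divisible by 3, so tricolorable


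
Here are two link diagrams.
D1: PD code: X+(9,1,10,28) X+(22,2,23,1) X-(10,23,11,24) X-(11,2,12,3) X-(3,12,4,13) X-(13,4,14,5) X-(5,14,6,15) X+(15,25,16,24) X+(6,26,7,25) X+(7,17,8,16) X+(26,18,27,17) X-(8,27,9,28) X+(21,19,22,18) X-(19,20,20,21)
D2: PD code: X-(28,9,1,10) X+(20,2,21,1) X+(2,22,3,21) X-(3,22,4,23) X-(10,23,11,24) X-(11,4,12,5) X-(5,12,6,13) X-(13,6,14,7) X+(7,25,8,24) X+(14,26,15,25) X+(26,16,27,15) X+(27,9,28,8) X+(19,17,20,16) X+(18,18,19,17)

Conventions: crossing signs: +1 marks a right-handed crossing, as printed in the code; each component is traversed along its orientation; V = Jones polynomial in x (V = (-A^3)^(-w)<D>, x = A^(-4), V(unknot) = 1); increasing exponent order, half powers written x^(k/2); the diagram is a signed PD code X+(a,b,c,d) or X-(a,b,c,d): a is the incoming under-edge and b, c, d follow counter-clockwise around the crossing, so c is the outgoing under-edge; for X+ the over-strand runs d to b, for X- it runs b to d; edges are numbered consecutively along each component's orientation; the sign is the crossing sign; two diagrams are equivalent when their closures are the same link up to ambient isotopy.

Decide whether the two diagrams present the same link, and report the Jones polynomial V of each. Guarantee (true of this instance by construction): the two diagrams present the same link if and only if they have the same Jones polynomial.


equivalent: yes
D1 (bracket -A^-12 + A^-8 - A^-4 + 3 - A^4 + A^8 - A^12; 14 crossings at w = 0): V = -x^-3 + x^-2 - x^-1 + 3 - x + x^2 - x^3
V(D2) = -x^-3 + x^-2 - x^-1 + 3 - x + x^2 - x^3  [14 crossings, <D> = -A^-6 + A^-2 - A^2 + 3A^6 - A^10 + A^14 - A^18, w = +2]
observation: from 14 to 14 crossings by R-moves: one link, two diagrams


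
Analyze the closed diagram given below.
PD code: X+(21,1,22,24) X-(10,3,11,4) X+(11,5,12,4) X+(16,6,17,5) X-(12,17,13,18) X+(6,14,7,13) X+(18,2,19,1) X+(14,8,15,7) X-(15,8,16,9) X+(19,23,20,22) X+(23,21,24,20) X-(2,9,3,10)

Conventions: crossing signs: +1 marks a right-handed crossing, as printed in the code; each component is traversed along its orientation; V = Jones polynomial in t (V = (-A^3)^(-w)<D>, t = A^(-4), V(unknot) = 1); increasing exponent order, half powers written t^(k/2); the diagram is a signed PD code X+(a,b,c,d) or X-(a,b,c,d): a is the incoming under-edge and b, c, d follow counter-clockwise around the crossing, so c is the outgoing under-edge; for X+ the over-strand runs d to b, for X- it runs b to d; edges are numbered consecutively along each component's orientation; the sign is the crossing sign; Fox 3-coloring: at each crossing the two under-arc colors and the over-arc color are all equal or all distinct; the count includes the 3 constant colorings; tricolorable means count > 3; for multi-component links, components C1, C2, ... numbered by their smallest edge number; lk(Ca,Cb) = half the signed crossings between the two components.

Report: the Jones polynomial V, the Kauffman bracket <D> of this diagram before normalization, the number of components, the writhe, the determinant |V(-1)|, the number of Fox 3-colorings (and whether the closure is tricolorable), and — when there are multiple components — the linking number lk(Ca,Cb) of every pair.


V(t) = t^-1 - 1 + 2t - 3t^2 + 3t^3 - 2t^4 + 2t^5 - t^6
bracket: -A^-12 + 2A^-8 - 2A^-4 + 3 - 3A^4 + 2A^8 - A^12 + A^16, w = +4
1 component, writhe +4, over 12 crossings
det 15, colorings 9 of 3^12 — tricolorable
observation: the span of V is 7, forcing >= 7 crossings in any diagram


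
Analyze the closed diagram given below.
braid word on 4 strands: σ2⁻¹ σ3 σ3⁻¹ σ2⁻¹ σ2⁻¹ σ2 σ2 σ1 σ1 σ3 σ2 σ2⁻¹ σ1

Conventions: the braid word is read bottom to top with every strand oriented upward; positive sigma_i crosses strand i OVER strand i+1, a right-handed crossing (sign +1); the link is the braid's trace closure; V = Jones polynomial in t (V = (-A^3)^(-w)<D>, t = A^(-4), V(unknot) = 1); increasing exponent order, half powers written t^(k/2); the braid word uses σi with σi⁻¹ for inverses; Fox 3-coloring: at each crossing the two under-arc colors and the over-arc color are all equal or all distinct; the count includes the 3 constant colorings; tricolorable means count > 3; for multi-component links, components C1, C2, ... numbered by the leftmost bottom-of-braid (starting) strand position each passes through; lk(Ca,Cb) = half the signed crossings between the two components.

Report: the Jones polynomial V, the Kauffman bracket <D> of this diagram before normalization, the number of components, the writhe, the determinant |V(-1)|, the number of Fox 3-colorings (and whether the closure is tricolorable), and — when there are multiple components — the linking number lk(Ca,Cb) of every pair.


V = t + t^3 - t^4
<D> = A^-7 - A^-3 - A^5 (w = +3)
1 component over 13 crossings, w = +3
9 Fox colorings among 3^13, |V(-1)| = 3: tricolorable
why: w = +3 (over 13 crossings) is diagram-only; (-A^3)^(-3) removes it from V


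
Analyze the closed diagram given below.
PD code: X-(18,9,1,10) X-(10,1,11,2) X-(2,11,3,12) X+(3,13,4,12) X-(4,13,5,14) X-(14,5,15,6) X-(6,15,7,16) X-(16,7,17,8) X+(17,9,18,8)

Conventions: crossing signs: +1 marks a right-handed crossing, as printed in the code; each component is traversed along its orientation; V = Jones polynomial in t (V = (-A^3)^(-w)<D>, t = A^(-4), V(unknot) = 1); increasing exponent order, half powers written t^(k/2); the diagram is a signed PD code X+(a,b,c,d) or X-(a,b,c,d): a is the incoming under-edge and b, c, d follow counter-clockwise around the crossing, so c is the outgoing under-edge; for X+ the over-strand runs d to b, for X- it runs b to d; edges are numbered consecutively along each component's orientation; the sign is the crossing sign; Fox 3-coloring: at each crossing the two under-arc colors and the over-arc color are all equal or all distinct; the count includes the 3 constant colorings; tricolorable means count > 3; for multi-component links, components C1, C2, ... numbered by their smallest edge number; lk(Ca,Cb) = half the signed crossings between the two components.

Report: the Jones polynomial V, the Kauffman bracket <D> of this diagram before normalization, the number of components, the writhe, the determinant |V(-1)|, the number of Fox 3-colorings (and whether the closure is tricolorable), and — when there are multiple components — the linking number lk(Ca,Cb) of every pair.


V(t) = -t^-7 + t^-6 - t^-5 + t^-4 + t^-2
bracket: -A^-7 - A + A^5 - A^9 + A^13, w = -5
1 component, writhe -5, over 9 crossings
det 5, colorings 3 of 3^9 — not tricolorable
observation: det 5 = |V(-1)|; not divisible by 3, so not tricolorable


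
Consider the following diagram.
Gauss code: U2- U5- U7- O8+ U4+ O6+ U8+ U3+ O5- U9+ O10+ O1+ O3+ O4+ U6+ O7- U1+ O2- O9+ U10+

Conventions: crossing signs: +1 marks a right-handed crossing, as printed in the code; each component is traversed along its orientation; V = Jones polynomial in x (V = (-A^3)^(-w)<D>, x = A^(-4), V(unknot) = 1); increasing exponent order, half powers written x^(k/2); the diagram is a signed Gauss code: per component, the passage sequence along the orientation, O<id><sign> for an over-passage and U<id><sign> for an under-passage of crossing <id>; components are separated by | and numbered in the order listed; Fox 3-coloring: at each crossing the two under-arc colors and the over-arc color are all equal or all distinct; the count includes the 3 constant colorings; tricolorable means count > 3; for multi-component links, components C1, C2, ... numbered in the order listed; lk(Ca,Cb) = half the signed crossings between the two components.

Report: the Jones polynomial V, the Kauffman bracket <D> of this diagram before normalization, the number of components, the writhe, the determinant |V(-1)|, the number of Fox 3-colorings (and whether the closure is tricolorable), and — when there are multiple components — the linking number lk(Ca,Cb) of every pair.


V = x - x^2 + 2x^3 - x^4 + x^5 - x^6
<D> = -A^-12 + A^-8 - A^-4 + 2 - A^4 + A^8 (w = +4)
1 component over 10 crossings, w = +4
3 Fox colorings among 3^10, |V(-1)| = 7: not tricolorable
why: w = +4 (over 10 crossings) is diagram-only; (-A^3)^(-4) removes it from V


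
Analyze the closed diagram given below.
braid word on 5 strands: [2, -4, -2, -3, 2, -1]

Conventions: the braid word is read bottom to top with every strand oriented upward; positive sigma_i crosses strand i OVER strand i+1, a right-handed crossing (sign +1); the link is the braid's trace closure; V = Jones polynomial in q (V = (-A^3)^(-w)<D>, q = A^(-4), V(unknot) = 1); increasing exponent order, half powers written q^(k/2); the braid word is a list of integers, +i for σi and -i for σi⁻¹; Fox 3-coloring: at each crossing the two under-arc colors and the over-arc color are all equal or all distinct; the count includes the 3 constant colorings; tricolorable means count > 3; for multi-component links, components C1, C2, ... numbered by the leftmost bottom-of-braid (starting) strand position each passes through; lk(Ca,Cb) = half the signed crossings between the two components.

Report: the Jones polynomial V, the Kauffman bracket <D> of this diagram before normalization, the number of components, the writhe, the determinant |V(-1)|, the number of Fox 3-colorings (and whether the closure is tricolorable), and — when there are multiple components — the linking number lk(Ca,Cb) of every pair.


V = 1
<D> = A^-6 (w = -2)
1 component over 6 crossings, w = -2
3 Fox colorings among 3^6, |V(-1)| = 1: not tricolorable
why: w = -2 (over 6 crossings) is diagram-only; (-A^3)^(2) removes it from V


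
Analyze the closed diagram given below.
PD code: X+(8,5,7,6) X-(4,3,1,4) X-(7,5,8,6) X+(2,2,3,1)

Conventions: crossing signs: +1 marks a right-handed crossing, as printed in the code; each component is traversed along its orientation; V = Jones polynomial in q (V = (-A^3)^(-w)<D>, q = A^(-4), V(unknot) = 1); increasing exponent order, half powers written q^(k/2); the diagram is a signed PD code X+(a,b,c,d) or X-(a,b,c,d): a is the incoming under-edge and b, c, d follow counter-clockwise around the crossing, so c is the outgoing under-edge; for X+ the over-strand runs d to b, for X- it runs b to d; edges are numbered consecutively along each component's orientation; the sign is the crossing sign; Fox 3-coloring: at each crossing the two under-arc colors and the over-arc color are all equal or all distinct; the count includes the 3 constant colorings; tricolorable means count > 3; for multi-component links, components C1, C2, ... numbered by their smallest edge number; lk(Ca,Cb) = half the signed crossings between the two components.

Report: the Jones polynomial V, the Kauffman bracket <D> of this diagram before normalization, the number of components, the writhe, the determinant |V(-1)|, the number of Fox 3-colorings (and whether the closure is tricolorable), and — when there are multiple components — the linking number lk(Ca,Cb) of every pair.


V = q^-1 + 2 + q
<D> = A^-4 + 2 + A^4 (w = 0)
3 components over 4 crossings, w = 0
lk(C1,C2): 0
lk(C1,C3) = 0
linking number lk(C2,C3) = 0
27 Fox colorings among 3^5, |V(-1)| = 0: tricolorable
why: det 0 = |V(-1)|; divisible by 3, so tricolorable


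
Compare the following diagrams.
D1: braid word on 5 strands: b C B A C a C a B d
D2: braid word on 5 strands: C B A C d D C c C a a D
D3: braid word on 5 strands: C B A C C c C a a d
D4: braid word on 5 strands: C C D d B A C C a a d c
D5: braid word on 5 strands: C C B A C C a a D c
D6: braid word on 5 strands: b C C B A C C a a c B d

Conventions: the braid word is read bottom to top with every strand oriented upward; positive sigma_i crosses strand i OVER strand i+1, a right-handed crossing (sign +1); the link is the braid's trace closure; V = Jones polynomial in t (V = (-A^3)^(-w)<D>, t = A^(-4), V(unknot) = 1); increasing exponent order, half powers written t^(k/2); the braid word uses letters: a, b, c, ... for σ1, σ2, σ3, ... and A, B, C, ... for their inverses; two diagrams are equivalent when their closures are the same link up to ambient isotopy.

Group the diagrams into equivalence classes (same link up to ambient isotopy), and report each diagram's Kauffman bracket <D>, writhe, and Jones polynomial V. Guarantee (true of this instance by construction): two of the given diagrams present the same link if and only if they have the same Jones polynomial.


equivalence classes: {D1, D2, D3, D4, D5, D6}
D1 (bracket A^-2 + A^6 - A^10; 10 crossings at w = -2): V = -t^-4 + t^-3 + t^-1
D2 (bracket A^-8 + 1 - A^4; 12 crossings at w = -4): V = -t^-4 + t^-3 + t^-1
V(D3) = -t^-4 + t^-3 + t^-1  (w -2, c 10, <D> = A^-2 + A^6 - A^10)
V(D4) = -t^-4 + t^-3 + t^-1  (w -2, c 12, <D> = A^-2 + A^6 - A^10)
V(D5) = -t^-4 + t^-3 + t^-1  (w -4, c 10, <D> = A^-8 + 1 - A^4)
D6 (bracket A^-2 + A^6 - A^10; 12 crossings at w = -2): V = -t^-4 + t^-3 + t^-1
key observation: all 6 diagrams share one V(t), hence one class


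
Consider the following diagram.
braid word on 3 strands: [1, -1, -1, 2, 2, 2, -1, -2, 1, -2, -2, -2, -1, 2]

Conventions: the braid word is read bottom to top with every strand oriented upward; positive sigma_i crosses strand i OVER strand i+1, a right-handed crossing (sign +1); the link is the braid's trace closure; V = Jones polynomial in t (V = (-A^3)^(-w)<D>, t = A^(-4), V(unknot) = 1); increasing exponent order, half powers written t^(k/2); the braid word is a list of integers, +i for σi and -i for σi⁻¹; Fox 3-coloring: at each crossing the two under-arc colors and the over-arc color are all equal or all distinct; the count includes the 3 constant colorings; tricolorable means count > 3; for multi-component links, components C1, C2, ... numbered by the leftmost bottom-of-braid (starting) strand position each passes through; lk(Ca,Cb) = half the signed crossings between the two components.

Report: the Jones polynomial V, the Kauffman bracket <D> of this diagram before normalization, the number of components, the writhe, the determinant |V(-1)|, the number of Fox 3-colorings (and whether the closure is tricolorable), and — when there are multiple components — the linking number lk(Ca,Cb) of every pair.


V(t) = -t^-7 + 2t^-6 - 4t^-5 + 5t^-4 - 6t^-3 + 8t^-2 - 6t^-1 + 6 - 4t + 2t^2 - t^3
bracket: -A^-18 + 2A^-14 - 4A^-10 + 6A^-6 - 6A^-2 + 8A^2 - 6A^6 + 5A^10 - 4A^14 + 2A^18 - A^22, w = -2
1 component, writhe -2, over 14 crossings
det 45, colorings 9 of 3^14 — tricolorable
observation: the span of V is 10, forcing >= 10 crossings in any diagram


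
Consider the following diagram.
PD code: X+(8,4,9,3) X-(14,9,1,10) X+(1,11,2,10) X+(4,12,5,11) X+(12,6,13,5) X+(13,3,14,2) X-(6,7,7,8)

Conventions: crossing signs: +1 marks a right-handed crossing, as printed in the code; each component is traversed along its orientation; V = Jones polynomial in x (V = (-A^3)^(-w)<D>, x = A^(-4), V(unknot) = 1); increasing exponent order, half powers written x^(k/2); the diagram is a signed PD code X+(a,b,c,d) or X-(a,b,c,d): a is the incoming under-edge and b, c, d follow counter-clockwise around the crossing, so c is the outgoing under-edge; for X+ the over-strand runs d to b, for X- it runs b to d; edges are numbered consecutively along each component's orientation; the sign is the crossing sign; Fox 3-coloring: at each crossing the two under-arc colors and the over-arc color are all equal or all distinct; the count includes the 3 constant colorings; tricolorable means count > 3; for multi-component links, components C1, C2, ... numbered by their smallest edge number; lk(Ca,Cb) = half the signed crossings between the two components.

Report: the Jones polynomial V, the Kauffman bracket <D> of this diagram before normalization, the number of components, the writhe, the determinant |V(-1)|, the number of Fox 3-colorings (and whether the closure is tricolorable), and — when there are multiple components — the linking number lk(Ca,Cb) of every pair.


Jones polynomial: V(x) = x + x^3 - x^4
<D> = A^-7 - A^-3 - A^5; writhe +3
components 1, writhe +3 (7 crossings)
3-colorings: 9 of 3^7, det 3 — tricolorable
note: the span of V is 3, forcing >= 3 crossings in any diagram


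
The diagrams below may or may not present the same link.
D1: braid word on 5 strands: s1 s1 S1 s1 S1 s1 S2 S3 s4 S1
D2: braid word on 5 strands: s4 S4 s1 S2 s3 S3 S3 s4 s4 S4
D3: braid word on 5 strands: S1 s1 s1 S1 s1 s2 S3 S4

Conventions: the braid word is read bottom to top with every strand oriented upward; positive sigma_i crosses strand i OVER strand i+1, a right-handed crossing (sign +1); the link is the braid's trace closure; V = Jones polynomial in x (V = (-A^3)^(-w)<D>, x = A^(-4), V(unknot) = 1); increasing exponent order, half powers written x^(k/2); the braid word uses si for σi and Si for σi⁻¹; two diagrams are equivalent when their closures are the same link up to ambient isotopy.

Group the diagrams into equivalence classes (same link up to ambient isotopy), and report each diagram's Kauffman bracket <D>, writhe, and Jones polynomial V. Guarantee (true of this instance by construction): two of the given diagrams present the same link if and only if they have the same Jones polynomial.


equivalence classes: {D1, D2, D3}
D1 (bracket 1; 10 crossings at w = 0): V = 1
V(D2) = 1  [10 crossings, <D> = 1, w = 0]
V(D3) = 1  (w 0, c 8, <D> = 1)
observation: one V(x) for all 3 diagrams — one class (guaranteed)


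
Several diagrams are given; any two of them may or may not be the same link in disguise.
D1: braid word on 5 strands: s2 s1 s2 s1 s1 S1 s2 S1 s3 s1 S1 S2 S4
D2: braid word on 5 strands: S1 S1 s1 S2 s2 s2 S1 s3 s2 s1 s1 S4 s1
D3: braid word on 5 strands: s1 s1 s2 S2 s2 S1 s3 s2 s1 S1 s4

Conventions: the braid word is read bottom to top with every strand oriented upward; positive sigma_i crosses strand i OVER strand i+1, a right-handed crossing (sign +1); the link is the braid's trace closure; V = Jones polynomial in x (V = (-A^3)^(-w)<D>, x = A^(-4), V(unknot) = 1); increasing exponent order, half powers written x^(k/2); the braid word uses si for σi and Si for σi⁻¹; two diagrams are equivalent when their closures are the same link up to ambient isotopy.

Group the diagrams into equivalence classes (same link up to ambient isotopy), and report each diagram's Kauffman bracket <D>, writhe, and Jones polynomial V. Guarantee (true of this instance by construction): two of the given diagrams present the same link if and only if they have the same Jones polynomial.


equivalence classes: {D1} | {D2, D3}
D1 (bracket A^-1 + A^7; 13 crossings at w = +3): V = -x^(1/2) - x^(5/2)
V(D2) = -x^(1/2) + x^(3/2) - x^(5/2) - x^(9/2)  (w +3, c 13, <D> = A^-9 + A^-1 - A^3 + A^7)
D3 (bracket A^-3 + A^5 - A^9 + A^13; 11 crossings at w = +5): V = -x^(1/2) + x^(3/2) - x^(5/2) - x^(9/2)
key observation: 2 values of V(x) split the 3 diagrams


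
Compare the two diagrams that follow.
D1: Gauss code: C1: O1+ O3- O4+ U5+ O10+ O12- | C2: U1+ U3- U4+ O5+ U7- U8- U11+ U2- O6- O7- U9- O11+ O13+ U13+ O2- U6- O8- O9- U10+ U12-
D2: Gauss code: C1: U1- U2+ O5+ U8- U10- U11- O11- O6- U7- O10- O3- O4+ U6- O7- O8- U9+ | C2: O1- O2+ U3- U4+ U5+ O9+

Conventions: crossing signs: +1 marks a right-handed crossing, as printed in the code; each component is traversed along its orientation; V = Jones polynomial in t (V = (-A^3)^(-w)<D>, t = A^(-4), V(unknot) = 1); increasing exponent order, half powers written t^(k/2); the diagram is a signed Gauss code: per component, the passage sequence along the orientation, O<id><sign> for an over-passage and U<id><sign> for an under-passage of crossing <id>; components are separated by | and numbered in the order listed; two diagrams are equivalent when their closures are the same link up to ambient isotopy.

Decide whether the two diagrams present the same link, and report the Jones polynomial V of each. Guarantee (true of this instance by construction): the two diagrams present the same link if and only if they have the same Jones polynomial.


equivalent: yes
V(D1) = t^(-7/2) - t^(-5/2) + t^(-3/2) - 2t^(-1/2) - t^(3/2)  (w -1, c 13, <D> = A^-9 + 2A^-1 - A^3 + A^7 - A^11)
V(D2) = t^(-7/2) - t^(-5/2) + t^(-3/2) - 2t^(-1/2) - t^(3/2)  (w -3, c 11, <D> = A^-15 + 2A^-7 - A^-3 + A - A^5)
why: all 2 diagrams share one V(t), hence one class
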